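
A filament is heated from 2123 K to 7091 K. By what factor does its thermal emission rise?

P ∝ T⁴, so the ratio is (7091/2123)⁴ = (3.340)⁴ = 124.

ratio ≈ 124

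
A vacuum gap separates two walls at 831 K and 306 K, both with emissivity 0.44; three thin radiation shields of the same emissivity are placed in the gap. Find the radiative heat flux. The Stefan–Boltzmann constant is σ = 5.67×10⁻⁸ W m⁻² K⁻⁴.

Each of the 4 gaps contributes resistance (2/ε − 1) = 2/0.44 − 1 = 3.545; total = 14.18.
q = σ(T₁⁴ − T₂⁴) / 14.18 = 5.67×10⁻⁸ × 4.68×10^11 / 14.18 = 1870 W/m².

q ≈ 1870 W/m²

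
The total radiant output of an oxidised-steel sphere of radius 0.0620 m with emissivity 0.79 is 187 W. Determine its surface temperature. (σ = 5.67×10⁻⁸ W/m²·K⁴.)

T ≈ 542 K

A = 4πr² = 4π × (0.0620)² = 0.0483 m².
From P = εσAT⁴, T = (P / εσA)^(1/4) = (187 / (0.79 × 5.67×10⁻⁸ × 0.0483))^(1/4).
T = (8.64×10^10)^(1/4) = 542 K.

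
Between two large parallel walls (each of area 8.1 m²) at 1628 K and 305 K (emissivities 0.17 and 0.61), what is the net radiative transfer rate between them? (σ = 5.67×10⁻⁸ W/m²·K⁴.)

For two large parallel gray plates, q = σ(T₁⁴ − T₂⁴) / (1/ε₁ + 1/ε₂ − 1).
1/ε₁ + 1/ε₂ − 1 = 1/0.17 + 1/0.61 − 1 = 6.522.
T₁⁴ − T₂⁴ = 7.02×10^12 − 8.65×10^9 = 7.02×10^12 K⁴.
q = 5.67×10⁻⁸ × 7.02×10^12 / 6.522 = 61000 W/m².
Q = q·A = 61000 × 8.1 = 4.94×10^5 W.

Q ≈ 4.94×10^5 W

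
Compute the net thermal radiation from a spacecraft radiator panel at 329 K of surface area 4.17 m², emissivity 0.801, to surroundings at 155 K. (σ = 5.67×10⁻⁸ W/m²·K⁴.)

Q ≈ 2110 W

Q = εσA(T⁴ − T_s⁴). T⁴ − T_s⁴ = (329)⁴ − (155)⁴ = 1.17×10^10 − 5.77×10^8 = 1.11×10^10 K⁴.
Q = 0.801 × 5.67×10⁻⁸ × 4.17 × 1.11×10^10 = 2110 W.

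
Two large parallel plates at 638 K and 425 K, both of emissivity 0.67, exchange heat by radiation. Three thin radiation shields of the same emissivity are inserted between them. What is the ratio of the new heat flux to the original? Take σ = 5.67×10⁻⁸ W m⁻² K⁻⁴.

ratio ≈ 0.250

With N identical shields there are N+1 = 4 gaps in series, each with the same radiative resistance, so the flux falls to 1/(N+1) of its unshielded value.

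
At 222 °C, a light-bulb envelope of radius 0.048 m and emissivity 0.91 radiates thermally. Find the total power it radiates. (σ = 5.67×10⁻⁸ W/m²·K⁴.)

P ≈ 89.7 W

A = 4πr² = 4π × (0.048)² = 0.0290 m².
222 °C = 495 K.
P = εσAT⁴ = 0.91 × 5.67×10⁻⁸ × 0.0290 × (495)⁴ = 0.91 × 5.67×10⁻⁸ × 0.0290 × 6.00×10^10.
P = 89.7 W.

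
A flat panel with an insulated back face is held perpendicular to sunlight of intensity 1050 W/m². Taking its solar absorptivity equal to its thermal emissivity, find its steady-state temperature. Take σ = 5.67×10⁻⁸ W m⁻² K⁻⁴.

T ≈ 369 K

Absorbed flux αS = emitted flux εσT⁴ (one radiating face); with α = ε, T = (S/σ)^(1/4).
T = (1050 / 5.67×10⁻⁸)^(1/4) = (1.85×10^10)^(1/4).
T = 369 K.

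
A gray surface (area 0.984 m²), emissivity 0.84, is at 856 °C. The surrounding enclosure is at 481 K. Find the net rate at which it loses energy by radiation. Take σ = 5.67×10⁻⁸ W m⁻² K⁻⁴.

Convert: 856 °C = 1129 K.
Q = εσA(T⁴ − T_s⁴). T⁴ − T_s⁴ = (1129)⁴ − (481)⁴ = 1.62×10^12 − 5.35×10^10 = 1.57×10^12 K⁴.
Q = 0.84 × 5.67×10⁻⁸ × 0.984 × 1.57×10^12 = 73600 W.

Q ≈ 73600 W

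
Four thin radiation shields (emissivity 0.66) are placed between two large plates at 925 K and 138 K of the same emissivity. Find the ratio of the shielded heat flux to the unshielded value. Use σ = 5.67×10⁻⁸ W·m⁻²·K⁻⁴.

With N identical shields there are N+1 = 5 gaps in series, each with the same radiative resistance, so the flux falls to 1/(N+1) of its unshielded value.

ratio ≈ 0.200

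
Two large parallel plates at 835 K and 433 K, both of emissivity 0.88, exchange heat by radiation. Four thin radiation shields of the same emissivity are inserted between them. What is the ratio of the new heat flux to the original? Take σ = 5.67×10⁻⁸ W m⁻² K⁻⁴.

With N identical shields there are N+1 = 5 gaps in series, each with the same radiative resistance, so the flux falls to 1/(N+1) of its unshielded value.

ratio ≈ 0.200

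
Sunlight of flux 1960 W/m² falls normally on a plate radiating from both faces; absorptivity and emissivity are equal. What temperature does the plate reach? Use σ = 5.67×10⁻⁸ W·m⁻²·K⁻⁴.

Absorbed flux αS = emitted flux 2εσT⁴ per unit area; with α = ε this gives T = (S/2σ)^(1/4).
T = (1960 / (2 × 5.67×10⁻⁸))^(1/4) = (1.73×10^10)^(1/4).
T = 363 K.

T ≈ 363 K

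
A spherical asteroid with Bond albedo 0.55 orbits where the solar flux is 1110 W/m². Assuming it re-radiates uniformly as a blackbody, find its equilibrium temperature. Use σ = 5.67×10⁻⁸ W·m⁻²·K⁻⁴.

Power absorbed = (1−a)S·πR²; power emitted = 4πR²σT⁴. Equating and cancelling πR²:
T = ((1−a)S / 4σ)^(1/4) = (499 / (4 × 5.67×10⁻⁸))^(1/4) = (2.20×10^9)^(1/4).
T = 217 K.

T ≈ 217 K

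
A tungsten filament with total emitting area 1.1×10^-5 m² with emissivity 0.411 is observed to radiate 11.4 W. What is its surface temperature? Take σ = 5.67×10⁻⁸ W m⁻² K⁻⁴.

T ≈ 2580 K

From P = εσAT⁴, T = (P / εσA)^(1/4) = (11.4 / (0.411 × 5.67×10⁻⁸ × 1.10×10^-5))^(1/4).
T = (4.45×10^13)^(1/4) = 2580 K.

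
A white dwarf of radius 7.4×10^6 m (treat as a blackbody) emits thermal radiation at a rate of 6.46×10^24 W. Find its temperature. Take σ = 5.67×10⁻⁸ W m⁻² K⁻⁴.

T ≈ 20200 K

A = 4πr² = 4π × (7.4×10^6)² = 6.88×10^14 m².
From P = σAT⁴, T = (P / σA)^(1/4) = (6.46×10^24 / (5.67×10⁻⁸ × 6.88×10^14))^(1/4).
T = (1.66×10^17)^(1/4) = 20200 K.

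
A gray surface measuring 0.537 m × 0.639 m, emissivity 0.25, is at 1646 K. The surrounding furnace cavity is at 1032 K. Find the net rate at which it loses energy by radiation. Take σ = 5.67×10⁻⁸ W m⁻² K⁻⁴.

A = 0.537 × 0.639 = 0.343 m².
Q = εσA(T⁴ − T_s⁴). T⁴ − T_s⁴ = (1646)⁴ − (1032)⁴ = 7.34×10^12 − 1.13×10^12 = 6.21×10^12 K⁴.
Q = 0.25 × 5.67×10⁻⁸ × 0.343 × 6.21×10^12 = 30200 W.

Q ≈ 30200 W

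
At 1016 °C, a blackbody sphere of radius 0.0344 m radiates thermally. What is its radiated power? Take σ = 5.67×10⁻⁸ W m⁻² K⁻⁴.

P ≈ 2330 W

A = 4πr² = 4π × (0.0344)² = 0.0149 m².
1016 °C = 1289 K.
P = σAT⁴ = 5.67×10⁻⁸ × 0.0149 × (1289)⁴ = 5.67×10⁻⁸ × 0.0149 × 2.76×10^12.
P = 2330 W.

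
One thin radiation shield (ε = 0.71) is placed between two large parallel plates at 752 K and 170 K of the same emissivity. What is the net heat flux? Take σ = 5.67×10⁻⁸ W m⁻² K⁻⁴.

q ≈ 4980 W/m²

Each of the 2 gaps contributes resistance (2/ε − 1) = 2/0.71 − 1 = 1.817; total = 3.634.
q = σ(T₁⁴ − T₂⁴) / 3.634 = 5.67×10⁻⁸ × 3.19×10^11 / 3.634 = 4980 W/m².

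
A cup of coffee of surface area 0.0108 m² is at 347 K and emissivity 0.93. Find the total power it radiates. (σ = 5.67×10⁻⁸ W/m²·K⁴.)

P = εσAT⁴ = 0.93 × 5.67×10⁻⁸ × 0.0108 × (347)⁴ = 0.93 × 5.67×10⁻⁸ × 0.0108 × 1.45×10^10.
P = 8.26 W.

P ≈ 8.26 W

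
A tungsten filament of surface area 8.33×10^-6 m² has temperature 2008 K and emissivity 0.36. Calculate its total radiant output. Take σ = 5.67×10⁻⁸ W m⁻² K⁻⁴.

P ≈ 2.76 W

Stefan–Boltzmann: P = εσAT⁴ = 0.36 × 5.67×10⁻⁸ × 8.33×10^-6 × (2008)⁴ = 0.36 × 5.67×10⁻⁸ × 8.33×10^-6 × 1.63×10^13.
P = 2.76 W.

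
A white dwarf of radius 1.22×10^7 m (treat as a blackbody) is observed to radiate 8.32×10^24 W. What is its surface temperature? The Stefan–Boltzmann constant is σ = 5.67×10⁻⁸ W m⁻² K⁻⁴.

A = 4πr² = 4π × (1.22×10^7)² = 1.87×10^15 m².
From P = σAT⁴, T = (P / σA)^(1/4) = (8.32×10^24 / (5.67×10⁻⁸ × 1.87×10^15))^(1/4).
T = (7.85×10^16)^(1/4) = 16700 K.

T ≈ 16700 K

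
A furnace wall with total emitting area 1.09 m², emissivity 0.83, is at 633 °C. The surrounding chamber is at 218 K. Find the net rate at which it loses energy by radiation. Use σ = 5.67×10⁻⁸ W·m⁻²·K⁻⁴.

Q ≈ 34400 W

Convert: 633 °C = 906 K.
Q = εσA(T⁴ − T_s⁴). T⁴ − T_s⁴ = (906)⁴ − (218)⁴ = 6.74×10^11 − 2.26×10^9 = 6.72×10^11 K⁴.
Q = 0.83 × 5.67×10⁻⁸ × 1.09 × 6.72×10^11 = 34400 W.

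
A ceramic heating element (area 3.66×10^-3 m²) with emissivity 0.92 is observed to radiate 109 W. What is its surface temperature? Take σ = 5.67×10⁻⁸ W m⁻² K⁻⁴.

From P = εσAT⁴, T = (P / εσA)^(1/4) = (109 / (0.92 × 5.67×10⁻⁸ × 3.66×10^-3))^(1/4).
T = (5.71×10^11)^(1/4) = 869 K.

T ≈ 869 K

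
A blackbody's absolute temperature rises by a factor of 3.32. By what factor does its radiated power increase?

factor ≈ 121

P ∝ T⁴, so the power scales as (3.32)⁴ = 121.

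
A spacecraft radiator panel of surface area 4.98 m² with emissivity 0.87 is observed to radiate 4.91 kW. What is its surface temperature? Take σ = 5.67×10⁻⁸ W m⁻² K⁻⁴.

From P = εσAT⁴, T = (P / εσA)^(1/4) = (4910 / (0.87 × 5.67×10⁻⁸ × 4.98))^(1/4).
T = (2.00×10^10)^(1/4) = 376 K.

T ≈ 376 K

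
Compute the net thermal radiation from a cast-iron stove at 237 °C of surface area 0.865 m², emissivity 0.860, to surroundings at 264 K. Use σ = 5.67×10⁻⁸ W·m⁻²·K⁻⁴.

Convert: 237 °C = 510 K.
Q = εσA(T⁴ − T_s⁴). T⁴ − T_s⁴ = (510)⁴ − (264)⁴ = 6.77×10^10 − 4.86×10^9 = 6.28×10^10 K⁴.
Q = 0.860 × 5.67×10⁻⁸ × 0.865 × 6.28×10^10 = 2650 W.

Q ≈ 2650 W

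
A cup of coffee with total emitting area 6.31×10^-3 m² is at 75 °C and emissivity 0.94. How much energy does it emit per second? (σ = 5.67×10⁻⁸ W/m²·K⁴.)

75 °C = 348 K.
Stefan–Boltzmann: P = εσAT⁴ = 0.94 × 5.67×10⁻⁸ × 6.31×10^-3 × (348)⁴ = 0.94 × 5.67×10⁻⁸ × 6.31×10^-3 × 1.47×10^10.
P = 4.93 W.

P ≈ 4.93 W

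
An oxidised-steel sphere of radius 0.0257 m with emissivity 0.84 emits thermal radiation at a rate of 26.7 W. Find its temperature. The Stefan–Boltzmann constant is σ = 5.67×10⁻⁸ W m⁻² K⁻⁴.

T ≈ 510 K

A = 4πr² = 4π × (0.0257)² = 8.30×10^-3 m².
From P = εσAT⁴, T = (P / εσA)^(1/4) = (26.7 / (0.84 × 5.67×10⁻⁸ × 8.30×10^-3))^(1/4).
T = (6.75×10^10)^(1/4) = 510 K.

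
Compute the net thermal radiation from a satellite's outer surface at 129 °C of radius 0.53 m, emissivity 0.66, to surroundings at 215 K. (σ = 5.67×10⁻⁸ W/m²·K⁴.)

Q ≈ 3170 W

A = 4πr² = 4π × (0.53)² = 3.53 m².
Convert: 129 °C = 402 K.
Q = εσA(T⁴ − T_s⁴). T⁴ − T_s⁴ = (402)⁴ − (215)⁴ = 2.61×10^10 − 2.14×10^9 = 2.40×10^10 K⁴.
Q = 0.66 × 5.67×10⁻⁸ × 3.53 × 2.40×10^10 = 3170 W.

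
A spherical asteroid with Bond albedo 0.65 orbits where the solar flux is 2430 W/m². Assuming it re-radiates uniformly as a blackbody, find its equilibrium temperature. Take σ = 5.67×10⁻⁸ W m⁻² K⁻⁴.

Power absorbed = (1−a)S·πR²; power emitted = 4πR²σT⁴. Equating and cancelling πR²:
T = ((1−a)S / 4σ)^(1/4) = (850 / (4 × 5.67×10⁻⁸))^(1/4) = (3.75×10^9)^(1/4).
T = 247 K.

T ≈ 247 K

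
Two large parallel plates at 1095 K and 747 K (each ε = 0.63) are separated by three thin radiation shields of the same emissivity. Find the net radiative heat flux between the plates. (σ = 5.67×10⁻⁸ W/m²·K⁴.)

q ≈ 7340 W/m²

Each of the 4 gaps contributes resistance (2/ε − 1) = 2/0.63 − 1 = 2.175; total = 8.698.
q = σ(T₁⁴ − T₂⁴) / 8.698 = 5.67×10⁻⁸ × 1.13×10^12 / 8.698 = 7340 W/m².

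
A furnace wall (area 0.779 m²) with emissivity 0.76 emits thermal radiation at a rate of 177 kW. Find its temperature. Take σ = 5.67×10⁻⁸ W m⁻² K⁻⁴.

From P = εσAT⁴, T = (P / εσA)^(1/4) = (1.77×10^5 / (0.76 × 5.67×10⁻⁸ × 0.779))^(1/4).
T = (5.27×10^12)^(1/4) = 1520 K.

T ≈ 1520 K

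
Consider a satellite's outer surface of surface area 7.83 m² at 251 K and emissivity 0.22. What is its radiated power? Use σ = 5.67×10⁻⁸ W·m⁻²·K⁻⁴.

Stefan–Boltzmann: P = εσAT⁴ = 0.22 × 5.67×10⁻⁸ × 7.83 × (251)⁴ = 0.22 × 5.67×10⁻⁸ × 7.83 × 3.97×10^9.
P = 388 W.

P ≈ 388 W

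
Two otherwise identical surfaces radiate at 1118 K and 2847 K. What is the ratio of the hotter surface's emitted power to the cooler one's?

ratio ≈ 42.1

P ∝ T⁴, so the ratio is (2847/1118)⁴ = (2.547)⁴ = 42.1.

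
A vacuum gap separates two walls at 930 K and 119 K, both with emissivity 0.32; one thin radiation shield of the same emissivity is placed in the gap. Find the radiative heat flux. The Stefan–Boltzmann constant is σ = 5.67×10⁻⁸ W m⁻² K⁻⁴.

Each of the 2 gaps contributes resistance (2/ε − 1) = 2/0.32 − 1 = 5.250; total = 10.50.
q = σ(T₁⁴ − T₂⁴) / 10.50 = 5.67×10⁻⁸ × 7.48×10^11 / 10.50 = 4040 W/m².

q ≈ 4040 W/m²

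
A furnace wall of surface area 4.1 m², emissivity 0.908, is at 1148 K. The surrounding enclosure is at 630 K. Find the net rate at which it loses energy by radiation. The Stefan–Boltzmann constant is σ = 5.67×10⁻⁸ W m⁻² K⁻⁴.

Q ≈ 3.33×10^5 W

Q = εσA(T⁴ − T_s⁴). T⁴ − T_s⁴ = (1148)⁴ − (630)⁴ = 1.74×10^12 − 1.58×10^11 = 1.58×10^12 K⁴.
Q = 0.908 × 5.67×10⁻⁸ × 4.10 × 1.58×10^12 = 3.33×10^5 W.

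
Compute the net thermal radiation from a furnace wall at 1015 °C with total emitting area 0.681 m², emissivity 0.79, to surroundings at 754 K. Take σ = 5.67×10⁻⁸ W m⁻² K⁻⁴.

Q ≈ 74100 W

Convert: 1015 °C = 1288 K.
Q = εσA(T⁴ − T_s⁴). T⁴ − T_s⁴ = (1288)⁴ − (754)⁴ = 2.75×10^12 − 3.23×10^11 = 2.43×10^12 K⁴.
Q = 0.79 × 5.67×10⁻⁸ × 0.681 × 2.43×10^12 = 74100 W.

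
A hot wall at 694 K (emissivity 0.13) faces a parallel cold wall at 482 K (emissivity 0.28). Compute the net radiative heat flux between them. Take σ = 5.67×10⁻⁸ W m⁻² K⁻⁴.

For two large parallel gray plates, q = σ(T₁⁴ − T₂⁴) / (1/ε₁ + 1/ε₂ − 1).
1/ε₁ + 1/ε₂ − 1 = 1/0.13 + 1/0.28 − 1 = 10.26.
T₁⁴ − T₂⁴ = 2.32×10^11 − 5.40×10^10 = 1.78×10^11 K⁴.
q = 5.67×10⁻⁸ × 1.78×10^11 / 10.26 = 983 W/m².

q ≈ 983 W/m²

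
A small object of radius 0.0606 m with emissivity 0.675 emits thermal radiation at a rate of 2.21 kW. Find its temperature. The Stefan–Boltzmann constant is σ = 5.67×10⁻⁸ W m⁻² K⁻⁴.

A = 4πr² = 4π × (0.0606)² = 0.0461 m².
From P = εσAT⁴, T = (P / εσA)^(1/4) = (2210 / (0.675 × 5.67×10⁻⁸ × 0.0461))^(1/4).
T = (1.25×10^12)^(1/4) = 1060 K.

T ≈ 1060 K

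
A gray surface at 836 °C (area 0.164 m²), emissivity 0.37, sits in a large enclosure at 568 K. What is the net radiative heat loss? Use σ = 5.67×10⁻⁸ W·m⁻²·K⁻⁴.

Q ≈ 4850 W

Convert: 836 °C = 1109 K.
Q = εσA(T⁴ − T_s⁴). T⁴ − T_s⁴ = (1109)⁴ − (568)⁴ = 1.51×10^12 − 1.04×10^11 = 1.41×10^12 K⁴.
Q = 0.37 × 5.67×10⁻⁸ × 0.164 × 1.41×10^12 = 4850 W.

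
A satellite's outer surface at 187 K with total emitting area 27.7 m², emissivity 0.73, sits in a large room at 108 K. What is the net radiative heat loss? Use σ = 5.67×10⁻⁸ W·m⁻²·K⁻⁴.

Q ≈ 1250 W

Q = εσA(T⁴ − T_s⁴). T⁴ − T_s⁴ = (187)⁴ − (108)⁴ = 1.22×10^9 − 1.36×10^8 = 1.09×10^9 K⁴.
Q = 0.73 × 5.67×10⁻⁸ × 27.7 × 1.09×10^9 = 1250 W.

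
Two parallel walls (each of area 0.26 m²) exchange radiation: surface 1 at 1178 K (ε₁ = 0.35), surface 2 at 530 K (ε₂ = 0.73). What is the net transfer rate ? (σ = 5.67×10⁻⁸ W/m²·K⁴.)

Q ≈ 8440 W

For two large parallel gray plates, q = σ(T₁⁴ − T₂⁴) / (1/ε₁ + 1/ε₂ − 1).
1/ε₁ + 1/ε₂ − 1 = 1/0.35 + 1/0.73 − 1 = 3.227.
T₁⁴ − T₂⁴ = 1.93×10^12 − 7.89×10^10 = 1.85×10^12 K⁴.
q = 5.67×10⁻⁸ × 1.85×10^12 / 3.227 = 32400 W/m².
Q = q·A = 32400 × 0.26 = 8440 W.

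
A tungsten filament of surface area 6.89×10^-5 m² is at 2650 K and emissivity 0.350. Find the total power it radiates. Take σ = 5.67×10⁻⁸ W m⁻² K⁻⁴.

P ≈ 67.4 W

P = εσAT⁴ = 0.350 × 5.67×10⁻⁸ × 6.89×10^-5 × (2650)⁴ = 0.350 × 5.67×10⁻⁸ × 6.89×10^-5 × 4.93×10^13.
P = 67.4 W.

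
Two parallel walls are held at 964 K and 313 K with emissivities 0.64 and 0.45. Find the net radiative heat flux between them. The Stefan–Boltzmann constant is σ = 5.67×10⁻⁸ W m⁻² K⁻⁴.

q ≈ 17400 W/m²

For two large parallel gray plates, q = σ(T₁⁴ − T₂⁴) / (1/ε₁ + 1/ε₂ − 1).
1/ε₁ + 1/ε₂ − 1 = 1/0.64 + 1/0.45 − 1 = 2.785.
T₁⁴ − T₂⁴ = 8.64×10^11 − 9.60×10^9 = 8.54×10^11 K⁴.
q = 5.67×10⁻⁸ × 8.54×10^11 / 2.785 = 17400 W/m².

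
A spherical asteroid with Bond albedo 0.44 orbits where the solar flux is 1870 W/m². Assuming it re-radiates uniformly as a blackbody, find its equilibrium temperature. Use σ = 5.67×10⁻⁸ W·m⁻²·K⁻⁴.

T ≈ 261 K

Power absorbed = (1−a)S·πR²; power emitted = 4πR²σT⁴. Equating and cancelling πR²:
T = ((1−a)S / 4σ)^(1/4) = (1050 / (4 × 5.67×10⁻⁸))^(1/4) = (4.62×10^9)^(1/4).
T = 261 K.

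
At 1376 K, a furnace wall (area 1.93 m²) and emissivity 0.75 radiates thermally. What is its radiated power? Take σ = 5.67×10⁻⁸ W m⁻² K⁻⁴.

Stefan–Boltzmann: P = εσAT⁴ = 0.75 × 5.67×10⁻⁸ × 1.93 × (1376)⁴ = 0.75 × 5.67×10⁻⁸ × 1.93 × 3.58×10^12.
P = 2.94×10^5 W.

P ≈ 2.94×10^5 W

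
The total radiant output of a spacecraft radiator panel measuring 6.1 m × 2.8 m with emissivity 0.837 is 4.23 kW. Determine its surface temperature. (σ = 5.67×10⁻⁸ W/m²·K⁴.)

A = 6.1 × 2.8 = 17.1 m².
From P = εσAT⁴, T = (P / εσA)^(1/4) = (4230 / (0.837 × 5.67×10⁻⁸ × 17.1))^(1/4).
T = (5.22×10^9)^(1/4) = 269 K.

T ≈ 269 K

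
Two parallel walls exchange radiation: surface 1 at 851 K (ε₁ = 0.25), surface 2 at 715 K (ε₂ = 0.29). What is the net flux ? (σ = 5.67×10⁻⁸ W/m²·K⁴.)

For two large parallel gray plates, q = σ(T₁⁴ − T₂⁴) / (1/ε₁ + 1/ε₂ − 1).
1/ε₁ + 1/ε₂ − 1 = 1/0.25 + 1/0.29 − 1 = 6.448.
T₁⁴ − T₂⁴ = 5.24×10^11 − 2.61×10^11 = 2.63×10^11 K⁴.
q = 5.67×10⁻⁸ × 2.63×10^11 / 6.448 = 2310 W/m².

q ≈ 2310 W/m²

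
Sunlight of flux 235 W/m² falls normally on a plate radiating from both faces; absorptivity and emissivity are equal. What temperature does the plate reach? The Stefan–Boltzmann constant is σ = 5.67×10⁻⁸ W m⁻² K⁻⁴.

T ≈ 213 K

Absorbed flux αS = emitted flux 2εσT⁴ per unit area; with α = ε this gives T = (S/2σ)^(1/4).
T = (235 / (2 × 5.67×10⁻⁸))^(1/4) = (2.07×10^9)^(1/4).
T = 213 K.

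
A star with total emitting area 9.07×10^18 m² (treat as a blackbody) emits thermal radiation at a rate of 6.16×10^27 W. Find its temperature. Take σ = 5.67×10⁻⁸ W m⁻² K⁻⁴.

T ≈ 10500 K

From P = σAT⁴, T = (P / σA)^(1/4) = (6.16×10^27 / (5.67×10⁻⁸ × 9.07×10^18))^(1/4).
T = (1.20×10^16)^(1/4) = 10500 K.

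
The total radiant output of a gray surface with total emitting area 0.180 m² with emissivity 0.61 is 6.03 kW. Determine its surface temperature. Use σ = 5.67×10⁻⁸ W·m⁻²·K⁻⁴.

T ≈ 992 K

From P = εσAT⁴, T = (P / εσA)^(1/4) = (6030 / (0.61 × 5.67×10⁻⁸ × 0.180))^(1/4).
T = (9.69×10^11)^(1/4) = 992 K.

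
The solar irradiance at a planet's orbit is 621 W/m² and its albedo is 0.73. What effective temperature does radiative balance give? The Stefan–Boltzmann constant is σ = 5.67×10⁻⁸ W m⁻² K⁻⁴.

Power absorbed = (1−a)S·πR²; power emitted = 4πR²σT⁴. Equating and cancelling πR²:
T = ((1−a)S / 4σ)^(1/4) = (168 / (4 × 5.67×10⁻⁸))^(1/4) = (7.39×10^8)^(1/4).
T = 165 K.

T ≈ 165 K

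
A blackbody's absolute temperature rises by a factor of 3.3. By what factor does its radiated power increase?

P ∝ T⁴, so the power scales as (3.3)⁴ = 119.

factor ≈ 119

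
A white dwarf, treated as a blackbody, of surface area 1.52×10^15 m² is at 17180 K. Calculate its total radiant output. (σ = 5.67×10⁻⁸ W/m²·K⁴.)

P = σAT⁴ = 5.67×10⁻⁸ × 1.52×10^15 × (17180)⁴ = 5.67×10⁻⁸ × 1.52×10^15 × 8.71×10^16.
P = 7.51×10^24 W.

P ≈ 7.51×10^24 W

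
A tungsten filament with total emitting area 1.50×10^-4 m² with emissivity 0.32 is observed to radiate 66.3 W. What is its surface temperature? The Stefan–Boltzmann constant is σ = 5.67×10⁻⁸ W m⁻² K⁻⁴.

T ≈ 2220 K

From P = εσAT⁴, T = (P / εσA)^(1/4) = (66.3 / (0.32 × 5.67×10⁻⁸ × 1.50×10^-4))^(1/4).
T = (2.44×10^13)^(1/4) = 2220 K.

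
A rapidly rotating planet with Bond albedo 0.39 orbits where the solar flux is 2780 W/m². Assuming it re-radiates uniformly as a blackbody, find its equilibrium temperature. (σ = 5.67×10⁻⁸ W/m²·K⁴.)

Power absorbed = (1−a)S·πR²; power emitted = 4πR²σT⁴. Equating and cancelling πR²:
T = ((1−a)S / 4σ)^(1/4) = (1700 / (4 × 5.67×10⁻⁸))^(1/4) = (7.48×10^9)^(1/4).
T = 294 K.

T ≈ 294 K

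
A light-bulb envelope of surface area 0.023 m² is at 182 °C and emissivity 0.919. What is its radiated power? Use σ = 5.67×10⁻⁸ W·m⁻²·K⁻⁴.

182 °C = 455 K.
Stefan–Boltzmann: P = εσAT⁴ = 0.919 × 5.67×10⁻⁸ × 0.0230 × (455)⁴ = 0.919 × 5.67×10⁻⁸ × 0.0230 × 4.29×10^10.
P = 51.4 W.

P ≈ 51.4 W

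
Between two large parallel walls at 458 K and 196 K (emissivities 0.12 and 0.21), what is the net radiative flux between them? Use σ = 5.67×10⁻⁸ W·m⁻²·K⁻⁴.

For two large parallel gray plates, q = σ(T₁⁴ − T₂⁴) / (1/ε₁ + 1/ε₂ − 1).
1/ε₁ + 1/ε₂ − 1 = 1/0.12 + 1/0.21 − 1 = 12.10.
T₁⁴ − T₂⁴ = 4.40×10^10 − 1.48×10^9 = 4.25×10^10 K⁴.
q = 5.67×10⁻⁸ × 4.25×10^10 / 12.10 = 199 W/m².

q ≈ 199 W/m²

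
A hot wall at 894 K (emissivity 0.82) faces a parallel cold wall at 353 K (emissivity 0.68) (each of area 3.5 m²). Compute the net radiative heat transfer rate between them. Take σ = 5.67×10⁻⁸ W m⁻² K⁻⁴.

For two large parallel gray plates, q = σ(T₁⁴ − T₂⁴) / (1/ε₁ + 1/ε₂ − 1).
1/ε₁ + 1/ε₂ − 1 = 1/0.82 + 1/0.68 − 1 = 1.690.
T₁⁴ − T₂⁴ = 6.39×10^11 − 1.55×10^10 = 6.23×10^11 K⁴.
q = 5.67×10⁻⁸ × 6.23×10^11 / 1.690 = 20900 W/m².
Q = q·A = 20900 × 3.5 = 73200 W.

Q ≈ 73200 W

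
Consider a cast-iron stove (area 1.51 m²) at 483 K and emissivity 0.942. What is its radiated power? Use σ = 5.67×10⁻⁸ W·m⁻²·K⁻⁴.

Stefan–Boltzmann: P = εσAT⁴ = 0.942 × 5.67×10⁻⁸ × 1.51 × (483)⁴ = 0.942 × 5.67×10⁻⁸ × 1.51 × 5.44×10^10.
P = 4390 W.

P ≈ 4390 W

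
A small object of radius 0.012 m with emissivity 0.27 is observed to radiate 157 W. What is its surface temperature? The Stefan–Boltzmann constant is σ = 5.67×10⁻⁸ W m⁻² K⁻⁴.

A = 4πr² = 4π × (0.012)² = 1.81×10^-3 m².
From P = εσAT⁴, T = (P / εσA)^(1/4) = (157 / (0.27 × 5.67×10⁻⁸ × 1.81×10^-3))^(1/4).
T = (5.67×10^12)^(1/4) = 1540 K.

T ≈ 1540 K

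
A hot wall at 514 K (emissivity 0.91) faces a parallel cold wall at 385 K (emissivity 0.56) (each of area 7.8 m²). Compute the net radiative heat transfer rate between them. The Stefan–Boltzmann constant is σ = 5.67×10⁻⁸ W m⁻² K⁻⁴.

For two large parallel gray plates, q = σ(T₁⁴ − T₂⁴) / (1/ε₁ + 1/ε₂ − 1).
1/ε₁ + 1/ε₂ − 1 = 1/0.91 + 1/0.56 − 1 = 1.885.
T₁⁴ − T₂⁴ = 6.98×10^10 − 2.20×10^10 = 4.78×10^10 K⁴.
q = 5.67×10⁻⁸ × 4.78×10^10 / 1.885 = 1440 W/m².
Q = q·A = 1440 × 7.8 = 11200 W.

Q ≈ 11200 W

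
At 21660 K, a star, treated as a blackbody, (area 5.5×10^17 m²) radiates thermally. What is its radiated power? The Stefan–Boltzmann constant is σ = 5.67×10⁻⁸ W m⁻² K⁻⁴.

P = σAT⁴ = 5.67×10⁻⁸ × 5.50×10^17 × (21660)⁴ = 5.67×10⁻⁸ × 5.50×10^17 × 2.20×10^17.
P = 6.86×10^27 W.

P ≈ 6.86×10^27 W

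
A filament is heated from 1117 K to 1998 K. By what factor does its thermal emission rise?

P ∝ T⁴, so the ratio is (1998/1117)⁴ = (1.789)⁴ = 10.2.

ratio ≈ 10.2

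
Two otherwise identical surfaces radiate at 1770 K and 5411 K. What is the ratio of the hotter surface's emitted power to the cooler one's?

ratio ≈ 87.3

P ∝ T⁴, so the ratio is (5411/1770)⁴ = (3.057)⁴ = 87.3.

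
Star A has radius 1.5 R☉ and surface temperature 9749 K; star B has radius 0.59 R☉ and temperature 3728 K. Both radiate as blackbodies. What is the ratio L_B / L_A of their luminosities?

L = 4πR²σT⁴ ∝ R²T⁴, so L_B/L_A = (0.59/1.5)² × (3728/9749)⁴ = 0.155 × 0.0214 = 3.31×10^-3.

L_B/L_A ≈ 3.31×10^-3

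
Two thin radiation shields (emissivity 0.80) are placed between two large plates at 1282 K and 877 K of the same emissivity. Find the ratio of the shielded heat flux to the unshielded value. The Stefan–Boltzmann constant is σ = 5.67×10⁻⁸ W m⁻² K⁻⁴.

With N identical shields there are N+1 = 3 gaps in series, each with the same radiative resistance, so the flux falls to 1/(N+1) of its unshielded value.

ratio ≈ 0.333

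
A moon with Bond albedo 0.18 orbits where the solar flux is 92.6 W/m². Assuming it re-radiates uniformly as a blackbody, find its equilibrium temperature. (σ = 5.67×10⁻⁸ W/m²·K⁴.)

Power absorbed = (1−a)S·πR²; power emitted = 4πR²σT⁴. Equating and cancelling πR²:
T = ((1−a)S / 4σ)^(1/4) = (75.9 / (4 × 5.67×10⁻⁸))^(1/4) = (3.35×10^8)^(1/4).
T = 135 K.

T ≈ 135 K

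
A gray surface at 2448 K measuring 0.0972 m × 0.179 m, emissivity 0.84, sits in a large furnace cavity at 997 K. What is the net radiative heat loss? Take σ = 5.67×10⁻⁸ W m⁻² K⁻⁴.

A = 0.0972 × 0.179 = 0.0174 m².
Q = εσA(T⁴ − T_s⁴). T⁴ − T_s⁴ = (2448)⁴ − (997)⁴ = 3.59×10^13 − 9.88×10^11 = 3.49×10^13 K⁴.
Q = 0.84 × 5.67×10⁻⁸ × 0.0174 × 3.49×10^13 = 28900 W.

Q ≈ 28900 W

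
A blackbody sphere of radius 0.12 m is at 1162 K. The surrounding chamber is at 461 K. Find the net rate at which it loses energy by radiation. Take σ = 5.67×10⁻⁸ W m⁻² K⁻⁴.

A = 4πr² = 4π × (0.12)² = 0.181 m².
Q = σA(T⁴ − T_s⁴). T⁴ − T_s⁴ = (1162)⁴ − (461)⁴ = 1.82×10^12 − 4.52×10^10 = 1.78×10^12 K⁴.
Q = 5.67×10⁻⁸ × 0.181 × 1.78×10^12 = 18200 W.

Q ≈ 18200 W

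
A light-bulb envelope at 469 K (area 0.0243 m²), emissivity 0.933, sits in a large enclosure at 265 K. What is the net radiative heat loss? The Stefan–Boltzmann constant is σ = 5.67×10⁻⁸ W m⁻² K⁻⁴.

Q ≈ 55.9 W

Q = εσA(T⁴ − T_s⁴). T⁴ − T_s⁴ = (469)⁴ − (265)⁴ = 4.84×10^10 − 4.93×10^9 = 4.35×10^10 K⁴.
Q = 0.933 × 5.67×10⁻⁸ × 0.0243 × 4.35×10^10 = 55.9 W.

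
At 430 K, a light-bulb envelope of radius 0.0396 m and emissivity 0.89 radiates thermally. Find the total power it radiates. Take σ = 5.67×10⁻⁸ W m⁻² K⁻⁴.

P ≈ 34.0 W

A = 4πr² = 4π × (0.0396)² = 0.0197 m².
Stefan–Boltzmann: P = εσAT⁴ = 0.89 × 5.67×10⁻⁸ × 0.0197 × (430)⁴ = 0.89 × 5.67×10⁻⁸ × 0.0197 × 3.42×10^10.
P = 34.0 W.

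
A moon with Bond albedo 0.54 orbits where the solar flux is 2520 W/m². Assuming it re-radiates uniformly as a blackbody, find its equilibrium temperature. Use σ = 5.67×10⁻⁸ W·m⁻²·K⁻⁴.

Power absorbed = (1−a)S·πR²; power emitted = 4πR²σT⁴. Equating and cancelling πR²:
T = ((1−a)S / 4σ)^(1/4) = (1160 / (4 × 5.67×10⁻⁸))^(1/4) = (5.11×10^9)^(1/4).
T = 267 K.

T ≈ 267 K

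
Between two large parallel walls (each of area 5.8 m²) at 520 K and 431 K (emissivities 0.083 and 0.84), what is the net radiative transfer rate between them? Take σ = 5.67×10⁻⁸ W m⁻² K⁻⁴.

For two large parallel gray plates, q = σ(T₁⁴ − T₂⁴) / (1/ε₁ + 1/ε₂ − 1).
1/ε₁ + 1/ε₂ − 1 = 1/0.083 + 1/0.84 − 1 = 12.24.
T₁⁴ − T₂⁴ = 7.31×10^10 − 3.45×10^10 = 3.86×10^10 K⁴.
q = 5.67×10⁻⁸ × 3.86×10^10 / 12.24 = 179 W/m².
Q = q·A = 179 × 5.8 = 1040 W.

Q ≈ 1040 W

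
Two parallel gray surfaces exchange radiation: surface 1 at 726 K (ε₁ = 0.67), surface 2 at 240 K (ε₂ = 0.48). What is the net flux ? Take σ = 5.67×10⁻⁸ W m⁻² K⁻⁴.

q ≈ 6040 W/m²

For two large parallel gray plates, q = σ(T₁⁴ − T₂⁴) / (1/ε₁ + 1/ε₂ − 1).
1/ε₁ + 1/ε₂ − 1 = 1/0.67 + 1/0.48 − 1 = 2.576.
T₁⁴ − T₂⁴ = 2.78×10^11 − 3.32×10^9 = 2.74×10^11 K⁴.
q = 5.67×10⁻⁸ × 2.74×10^11 / 2.576 = 6040 W/m².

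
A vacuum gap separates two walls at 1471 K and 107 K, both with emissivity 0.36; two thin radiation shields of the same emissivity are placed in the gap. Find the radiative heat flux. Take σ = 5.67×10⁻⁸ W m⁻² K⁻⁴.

q ≈ 19400 W/m²

Each of the 3 gaps contributes resistance (2/ε − 1) = 2/0.36 − 1 = 4.556; total = 13.67.
q = σ(T₁⁴ − T₂⁴) / 13.67 = 5.67×10⁻⁸ × 4.68×10^12 / 13.67 = 19400 W/m².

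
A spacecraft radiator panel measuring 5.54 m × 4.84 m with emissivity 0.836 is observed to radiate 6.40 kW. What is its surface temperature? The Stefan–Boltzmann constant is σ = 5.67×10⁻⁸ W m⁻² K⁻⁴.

T ≈ 266 K

A = 5.54 × 4.84 = 26.8 m².
From P = εσAT⁴, T = (P / εσA)^(1/4) = (6400 / (0.836 × 5.67×10⁻⁸ × 26.8))^(1/4).
T = (5.04×10^9)^(1/4) = 266 K.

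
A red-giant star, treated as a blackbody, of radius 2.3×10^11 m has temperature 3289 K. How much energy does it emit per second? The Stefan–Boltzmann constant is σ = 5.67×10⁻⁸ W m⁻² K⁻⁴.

A = 4πr² = 4π × (2.3×10^11)² = 6.65×10^23 m².
P = σAT⁴ = 5.67×10⁻⁸ × 6.65×10^23 × (3289)⁴ = 5.67×10⁻⁸ × 6.65×10^23 × 1.17×10^14.
P = 4.41×10^30 W.

P ≈ 4.41×10^30 W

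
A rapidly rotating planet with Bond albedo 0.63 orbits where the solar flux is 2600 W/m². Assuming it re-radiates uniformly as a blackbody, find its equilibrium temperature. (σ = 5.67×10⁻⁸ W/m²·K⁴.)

Power absorbed = (1−a)S·πR²; power emitted = 4πR²σT⁴. Equating and cancelling πR²:
T = ((1−a)S / 4σ)^(1/4) = (962 / (4 × 5.67×10⁻⁸))^(1/4) = (4.24×10^9)^(1/4).
T = 255 K.

T ≈ 255 K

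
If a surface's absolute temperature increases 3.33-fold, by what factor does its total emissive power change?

P ∝ T⁴, so the power scales as (3.33)⁴ = 123.

factor ≈ 123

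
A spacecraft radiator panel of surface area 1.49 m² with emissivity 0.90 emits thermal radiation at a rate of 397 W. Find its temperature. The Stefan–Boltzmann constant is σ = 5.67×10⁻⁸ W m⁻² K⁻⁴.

T ≈ 269 K

From P = εσAT⁴, T = (P / εσA)^(1/4) = (397 / (0.90 × 5.67×10⁻⁸ × 1.49))^(1/4).
T = (5.22×10^9)^(1/4) = 269 K.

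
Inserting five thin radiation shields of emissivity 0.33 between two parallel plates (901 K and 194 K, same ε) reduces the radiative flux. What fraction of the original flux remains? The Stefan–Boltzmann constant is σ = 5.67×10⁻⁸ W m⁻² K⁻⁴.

With N identical shields there are N+1 = 6 gaps in series, each with the same radiative resistance, so the flux falls to 1/(N+1) of its unshielded value.

ratio ≈ 0.167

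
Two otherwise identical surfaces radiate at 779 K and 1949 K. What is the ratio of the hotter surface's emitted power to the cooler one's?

ratio ≈ 39.2

P ∝ T⁴, so the ratio is (1949/779)⁴ = (2.502)⁴ = 39.2.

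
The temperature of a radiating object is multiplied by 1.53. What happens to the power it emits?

P ∝ T⁴, so the power scales as (1.53)⁴ = 5.48.

factor ≈ 5.48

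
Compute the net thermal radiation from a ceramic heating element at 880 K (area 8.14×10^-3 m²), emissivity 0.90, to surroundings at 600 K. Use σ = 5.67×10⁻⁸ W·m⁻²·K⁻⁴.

Q = εσA(T⁴ − T_s⁴). T⁴ − T_s⁴ = (880)⁴ − (600)⁴ = 6.00×10^11 − 1.30×10^11 = 4.70×10^11 K⁴.
Q = 0.90 × 5.67×10⁻⁸ × 8.14×10^-3 × 4.70×10^11 = 195 W.

Q ≈ 195 W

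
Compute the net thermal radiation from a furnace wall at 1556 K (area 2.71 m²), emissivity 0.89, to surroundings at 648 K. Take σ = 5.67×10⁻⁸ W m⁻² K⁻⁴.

Q ≈ 7.78×10^5 W

Q = εσA(T⁴ − T_s⁴). T⁴ − T_s⁴ = (1556)⁴ − (648)⁴ = 5.86×10^12 − 1.76×10^11 = 5.69×10^12 K⁴.
Q = 0.89 × 5.67×10⁻⁸ × 2.71 × 5.69×10^12 = 7.78×10^5 W.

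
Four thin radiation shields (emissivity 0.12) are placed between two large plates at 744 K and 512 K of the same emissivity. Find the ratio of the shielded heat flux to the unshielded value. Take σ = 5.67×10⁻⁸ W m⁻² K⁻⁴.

With N identical shields there are N+1 = 5 gaps in series, each with the same radiative resistance, so the flux falls to 1/(N+1) of its unshielded value.

ratio ≈ 0.200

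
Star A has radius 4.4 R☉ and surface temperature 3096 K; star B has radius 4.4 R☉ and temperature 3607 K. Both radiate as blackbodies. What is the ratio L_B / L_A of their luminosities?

L_B/L_A ≈ 1.84

L = 4πR²σT⁴ ∝ R²T⁴, so L_B/L_A = (4.4/4.4)² × (3607/3096)⁴ = 1.00 × 1.84 = 1.84.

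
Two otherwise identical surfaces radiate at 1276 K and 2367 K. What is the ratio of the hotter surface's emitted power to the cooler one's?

P ∝ T⁴, so the ratio is (2367/1276)⁴ = (1.855)⁴ = 11.8.

ratio ≈ 11.8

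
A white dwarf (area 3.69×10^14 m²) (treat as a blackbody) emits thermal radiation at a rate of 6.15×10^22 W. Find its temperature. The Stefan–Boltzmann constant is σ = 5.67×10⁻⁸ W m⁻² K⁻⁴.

T ≈ 7360 K

From P = σAT⁴, T = (P / σA)^(1/4) = (6.15×10^22 / (5.67×10⁻⁸ × 3.69×10^14))^(1/4).
T = (2.94×10^15)^(1/4) = 7360 K.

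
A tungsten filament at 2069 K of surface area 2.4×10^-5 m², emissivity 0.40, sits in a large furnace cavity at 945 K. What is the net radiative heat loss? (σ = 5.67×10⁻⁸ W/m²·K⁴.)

Q ≈ 9.54 W

Q = εσA(T⁴ − T_s⁴). T⁴ − T_s⁴ = (2069)⁴ − (945)⁴ = 1.83×10^13 − 7.97×10^11 = 1.75×10^13 K⁴.
Q = 0.40 × 5.67×10⁻⁸ × 2.40×10^-5 × 1.75×10^13 = 9.54 W.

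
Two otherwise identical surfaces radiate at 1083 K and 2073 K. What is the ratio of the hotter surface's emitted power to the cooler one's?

ratio ≈ 13.4

P ∝ T⁴, so the ratio is (2073/1083)⁴ = (1.914)⁴ = 13.4.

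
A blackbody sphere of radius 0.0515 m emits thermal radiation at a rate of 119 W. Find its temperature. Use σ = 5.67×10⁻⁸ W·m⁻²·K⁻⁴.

T ≈ 501 K

A = 4πr² = 4π × (0.0515)² = 0.0333 m².
From P = σAT⁴, T = (P / σA)^(1/4) = (119 / (5.67×10⁻⁸ × 0.0333))^(1/4).
T = (6.30×10^10)^(1/4) = 501 K.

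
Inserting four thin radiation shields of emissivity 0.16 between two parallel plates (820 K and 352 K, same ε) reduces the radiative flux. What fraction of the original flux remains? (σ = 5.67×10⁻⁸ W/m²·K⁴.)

ratio ≈ 0.200

With N identical shields there are N+1 = 5 gaps in series, each with the same radiative resistance, so the flux falls to 1/(N+1) of its unshielded value.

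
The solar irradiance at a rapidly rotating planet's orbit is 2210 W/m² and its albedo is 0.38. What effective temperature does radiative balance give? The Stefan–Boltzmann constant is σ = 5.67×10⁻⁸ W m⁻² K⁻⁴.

Power absorbed = (1−a)S·πR²; power emitted = 4πR²σT⁴. Equating and cancelling πR²:
T = ((1−a)S / 4σ)^(1/4) = (1370 / (4 × 5.67×10⁻⁸))^(1/4) = (6.04×10^9)^(1/4).
T = 279 K.

T ≈ 279 K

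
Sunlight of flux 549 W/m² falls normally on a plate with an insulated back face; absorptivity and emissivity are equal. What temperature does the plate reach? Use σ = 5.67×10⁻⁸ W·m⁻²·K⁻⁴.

T ≈ 314 K

Absorbed flux αS = emitted flux εσT⁴ (one radiating face); with α = ε, T = (S/σ)^(1/4).
T = (549 / 5.67×10⁻⁸)^(1/4) = (9.68×10^9)^(1/4).
T = 314 K.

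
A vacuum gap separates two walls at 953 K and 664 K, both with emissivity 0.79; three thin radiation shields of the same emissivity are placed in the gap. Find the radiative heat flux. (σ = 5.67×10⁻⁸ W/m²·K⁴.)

q ≈ 5830 W/m²

Each of the 4 gaps contributes resistance (2/ε − 1) = 2/0.79 − 1 = 1.532; total = 6.127.
q = σ(T₁⁴ − T₂⁴) / 6.127 = 5.67×10⁻⁸ × 6.30×10^11 / 6.127 = 5830 W/m².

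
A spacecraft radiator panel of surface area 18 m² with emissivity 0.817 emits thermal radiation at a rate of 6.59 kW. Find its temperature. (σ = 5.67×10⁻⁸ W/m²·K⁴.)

From P = εσAT⁴, T = (P / εσA)^(1/4) = (6590 / (0.817 × 5.67×10⁻⁸ × 18.0))^(1/4).
T = (7.90×10^9)^(1/4) = 298 K.

T ≈ 298 K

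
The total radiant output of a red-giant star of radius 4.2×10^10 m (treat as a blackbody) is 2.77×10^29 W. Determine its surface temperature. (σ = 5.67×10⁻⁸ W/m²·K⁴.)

T ≈ 3850 K

A = 4πr² = 4π × (4.2×10^10)² = 2.22×10^22 m².
From P = σAT⁴, T = (P / σA)^(1/4) = (2.77×10^29 / (5.67×10⁻⁸ × 2.22×10^22))^(1/4).
T = (2.20×10^14)^(1/4) = 3850 K.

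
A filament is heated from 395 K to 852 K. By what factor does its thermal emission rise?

P ∝ T⁴, so the ratio is (852/395)⁴ = (2.157)⁴ = 21.6.

ratio ≈ 21.6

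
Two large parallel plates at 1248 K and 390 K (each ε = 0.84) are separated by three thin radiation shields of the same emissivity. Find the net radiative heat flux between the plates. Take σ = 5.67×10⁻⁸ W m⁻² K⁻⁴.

q ≈ 24700 W/m²

Each of the 4 gaps contributes resistance (2/ε − 1) = 2/0.84 − 1 = 1.381; total = 5.524.
q = σ(T₁⁴ − T₂⁴) / 5.524 = 5.67×10⁻⁸ × 2.40×10^12 / 5.524 = 24700 W/m².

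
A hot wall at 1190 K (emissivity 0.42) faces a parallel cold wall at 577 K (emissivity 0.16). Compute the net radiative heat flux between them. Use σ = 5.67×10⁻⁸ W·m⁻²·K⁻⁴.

q ≈ 14100 W/m²

For two large parallel gray plates, q = σ(T₁⁴ − T₂⁴) / (1/ε₁ + 1/ε₂ − 1).
1/ε₁ + 1/ε₂ − 1 = 1/0.42 + 1/0.16 − 1 = 7.631.
T₁⁴ − T₂⁴ = 2.01×10^12 − 1.11×10^11 = 1.89×10^12 K⁴.
q = 5.67×10⁻⁸ × 1.89×10^12 / 7.631 = 14100 W/m².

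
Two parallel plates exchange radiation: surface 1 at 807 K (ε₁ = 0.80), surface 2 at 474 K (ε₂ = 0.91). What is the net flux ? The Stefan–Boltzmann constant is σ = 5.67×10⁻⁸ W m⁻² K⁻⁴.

For two large parallel gray plates, q = σ(T₁⁴ − T₂⁴) / (1/ε₁ + 1/ε₂ − 1).
1/ε₁ + 1/ε₂ − 1 = 1/0.80 + 1/0.91 − 1 = 1.349.
T₁⁴ − T₂⁴ = 4.24×10^11 − 5.05×10^10 = 3.74×10^11 K⁴.
q = 5.67×10⁻⁸ × 3.74×10^11 / 1.349 = 15700 W/m².

q ≈ 15700 W/m²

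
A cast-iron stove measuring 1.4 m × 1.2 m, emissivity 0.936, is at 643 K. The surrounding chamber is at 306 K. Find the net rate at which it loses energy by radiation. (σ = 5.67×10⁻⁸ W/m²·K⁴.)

A = 1.4 × 1.2 = 1.68 m².
Q = εσA(T⁴ − T_s⁴). T⁴ − T_s⁴ = (643)⁴ − (306)⁴ = 1.71×10^11 − 8.77×10^9 = 1.62×10^11 K⁴.
Q = 0.936 × 5.67×10⁻⁸ × 1.68 × 1.62×10^11 = 14500 W.

Q ≈ 14500 W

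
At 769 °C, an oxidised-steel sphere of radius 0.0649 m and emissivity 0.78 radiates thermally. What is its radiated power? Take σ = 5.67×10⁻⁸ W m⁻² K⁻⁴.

P ≈ 2760 W

A = 4πr² = 4π × (0.0649)² = 0.0529 m².
769 °C = 1042 K.
P = εσAT⁴ = 0.78 × 5.67×10⁻⁸ × 0.0529 × (1042)⁴ = 0.78 × 5.67×10⁻⁸ × 0.0529 × 1.18×10^12.
P = 2760 W.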